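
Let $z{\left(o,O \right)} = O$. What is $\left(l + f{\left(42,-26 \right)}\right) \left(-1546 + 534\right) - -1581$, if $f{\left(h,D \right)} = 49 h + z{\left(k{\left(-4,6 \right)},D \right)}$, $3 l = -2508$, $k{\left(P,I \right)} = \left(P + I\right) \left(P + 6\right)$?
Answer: $-1208771$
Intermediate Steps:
$k{\left(P,I \right)} = \left(6 + P\right) \left(I + P\right)$ ($k{\left(P,I \right)} = \left(I + P\right) \left(6 + P\right) = \left(6 + P\right) \left(I + P\right)$)
$l = -836$ ($l = \frac{1}{3} \left(-2508\right) = -836$)
$f{\left(h,D \right)} = D + 49 h$ ($f{\left(h,D \right)} = 49 h + D = D + 49 h$)
$\left(l + f{\left(42,-26 \right)}\right) \left(-1546 + 534\right) - -1581 = \left(-836 + \left(-26 + 49 \cdot 42\right)\right) \left(-1546 + 534\right) - -1581 = \left(-836 + \left(-26 + 2058\right)\right) \left(-1012\right) + 1581 = \left(-836 + 2032\right) \left(-1012\right) + 1581 = 1196 \left(-1012\right) + 1581 = -1210352 + 1581 = -1208771$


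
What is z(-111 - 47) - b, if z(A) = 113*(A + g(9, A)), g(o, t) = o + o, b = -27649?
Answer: 11829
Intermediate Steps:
g(o, t) = 2*o
z(A) = 2034 + 113*A (z(A) = 113*(A + 2*9) = 113*(A + 18) = 113*(18 + A) = 2034 + 113*A)
z(-111 - 47) - b = (2034 + 113*(-111 - 47)) - 1*(-27649) = (2034 + 113*(-158)) + 27649 = (2034 - 17854) + 27649 = -15820 + 27649 = 11829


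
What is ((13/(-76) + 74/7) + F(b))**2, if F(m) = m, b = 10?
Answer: 117787609/283024 ≈ 416.18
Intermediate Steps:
((13/(-76) + 74/7) + F(b))**2 = ((13/(-76) + 74/7) + 10)**2 = ((13*(-1/76) + 74*(1/7)) + 10)**2 = ((-13/76 + 74/7) + 10)**2 = (5533/532 + 10)**2 = (10853/532)**2 = 117787609/283024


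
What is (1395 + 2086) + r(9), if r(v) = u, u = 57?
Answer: 3538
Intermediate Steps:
r(v) = 57
(1395 + 2086) + r(9) = (1395 + 2086) + 57 = 3481 + 57 = 3538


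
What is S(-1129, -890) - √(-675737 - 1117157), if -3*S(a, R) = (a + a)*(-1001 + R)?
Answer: -4269878/3 - I*√1792894 ≈ -1.4233e+6 - 1339.0*I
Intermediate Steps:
S(a, R) = -2*a*(-1001 + R)/3 (S(a, R) = -(a + a)*(-1001 + R)/3 = -2*a*(-1001 + R)/3)
S(-1129, -890) - √(-675737 - 1117157) = (⅔)*(-1129)*(1001 - 1*(-890)) - √(-675737 - 1117157) = (⅔)*(-1129)*(1001 + 890) - √(-1792894) = (⅔)*(-1129)*1891 - I*√1792894 = -4269878/3 - I*√1792894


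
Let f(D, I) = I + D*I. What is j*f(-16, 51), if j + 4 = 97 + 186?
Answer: -213435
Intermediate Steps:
j = 279 (j = -4 + (97 + 186) = -4 + 283 = 279)
j*f(-16, 51) = 279*(51*(1 - 16)) = 279*(51*(-15)) = 279*(-765) = -213435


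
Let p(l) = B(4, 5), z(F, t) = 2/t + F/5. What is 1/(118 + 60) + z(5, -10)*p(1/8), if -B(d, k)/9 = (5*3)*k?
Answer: -96119/178 ≈ -539.99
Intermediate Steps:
z(F, t) = 2/t + F/5 (z(F, t) = 2/t + F*(⅕) = 2/t + F/5)
B(d, k) = -135*k (B(d, k) = -9*5*3*k = -135*k)
p(l) = -675 (p(l) = -135*5 = -675)
1/(118 + 60) + z(5, -10)*p(1/8) = 1/(118 + 60) + (2/(-10) + (⅕)*5)*(-675) = 1/178 + (2*(-⅒) + 1)*(-675) = 1/178 + (-⅕ + 1)*(-675) = 1/178 + (⅘)*(-675) = 1/178 - 540 = -96119/178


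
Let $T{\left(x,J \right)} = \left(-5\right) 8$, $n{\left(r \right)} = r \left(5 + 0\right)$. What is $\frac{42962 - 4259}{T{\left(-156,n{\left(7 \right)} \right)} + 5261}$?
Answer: $\frac{38703}{5221} \approx 7.4129$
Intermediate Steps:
$n{\left(r \right)} = 5 r$ ($n{\left(r \right)} = r 5 = 5 r$)
$T{\left(x,J \right)} = -40$
$\frac{42962 - 4259}{T{\left(-156,n{\left(7 \right)} \right)} + 5261} = \frac{42962 - 4259}{-40 + 5261} = \frac{38703}{5221}$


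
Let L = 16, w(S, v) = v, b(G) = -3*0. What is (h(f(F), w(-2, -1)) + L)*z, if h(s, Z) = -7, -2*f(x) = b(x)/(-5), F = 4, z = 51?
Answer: 459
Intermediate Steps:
b(G) = 0
f(x) = 0 (f(x) = -0/(-5) = -0*(-1)/5 = -½*0 = 0)
(h(f(F), w(-2, -1)) + L)*z = (-7 + 16)*51 = 9*51 = 459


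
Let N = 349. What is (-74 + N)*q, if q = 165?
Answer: 45375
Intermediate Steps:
(-74 + N)*q = (-74 + 349)*165 = 275*165 = 45375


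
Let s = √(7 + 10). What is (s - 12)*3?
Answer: -36 + 3*√17 ≈ -23.631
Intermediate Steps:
s = √17 ≈ 4.1231
(s - 12)*3 = (√17 - 12)*3 = (-12 + √17)*3 = -36 + 3*√17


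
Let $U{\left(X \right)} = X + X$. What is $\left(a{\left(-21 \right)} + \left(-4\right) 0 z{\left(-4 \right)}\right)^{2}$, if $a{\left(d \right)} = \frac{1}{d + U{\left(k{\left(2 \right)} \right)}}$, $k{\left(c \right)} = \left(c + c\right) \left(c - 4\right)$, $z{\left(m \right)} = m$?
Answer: $\frac{1}{1369} \approx 0.00073046$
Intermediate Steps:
$k{\left(c \right)} = 2 c \left(-4 + c\right)$
$U{\left(X \right)} = 2 X$
$a{\left(d \right)} = \frac{1}{-16 + d}$ ($a{\left(d \right)} = \frac{1}{d + 2 \cdot 2 \cdot 2 \left(-4 + 2\right)} = \frac{1}{d + 2 \cdot 2 \cdot 2 \left(-2\right)} = \frac{1}{d + 2 \left(-8\right)} = \frac{1}{d - 16} = \frac{1}{-16 + d}$)
$\left(a{\left(-21 \right)} + \left(-4\right) 0 z{\left(-4 \right)}\right)^{2} = \left(\frac{1}{-16 - 21} + \left(-4\right) 0 \left(-4\right)\right)^{2} = \left(\frac{1}{-37} + 0 \left(-4\right)\right)^{2} = \left(- \frac{1}{37} + 0\right)^{2} = \left(- \frac{1}{37}\right)^{2} = \frac{1}{1369}$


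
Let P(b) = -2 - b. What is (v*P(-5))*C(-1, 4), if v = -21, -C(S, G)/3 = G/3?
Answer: 252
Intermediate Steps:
C(S, G) = -G (C(S, G) = -3*G/3 = -G)
(v*P(-5))*C(-1, 4) = (-21*(-2 - 1*(-5)))*(-1*4) = -21*(-2 + 5)*(-4) = -21*3*(-4) = -63*(-4) = 252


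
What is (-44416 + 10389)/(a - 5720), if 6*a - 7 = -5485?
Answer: 34027/6633 ≈ 5.1300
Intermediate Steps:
a = -913 (a = 7/6 + (⅙)*(-5485) = 7/6 - 5485/6 = -913)
(-44416 + 10389)/(a - 5720) = (-44416 + 10389)/(-913 - 5720) = -34027/(-6633) = -34027*(-1/6633) = 34027/6633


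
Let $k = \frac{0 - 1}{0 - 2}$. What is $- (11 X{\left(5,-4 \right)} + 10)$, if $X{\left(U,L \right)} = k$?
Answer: $- \frac{31}{2} \approx -15.5$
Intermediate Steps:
$k = \frac{1}{2}$ ($k = - \frac{1}{-2} = \left(-1\right) \left(- \frac{1}{2}\right) = \frac{1}{2} \approx 0.5$)
$X{\left(U,L \right)} = \frac{1}{2}$
$- (11 X{\left(5,-4 \right)} + 10) = - (11 \cdot \frac{1}{2} + 10) = - (\frac{11}{2} + 10) = \left(-1\right) \frac{31}{2} = - \frac{31}{2}$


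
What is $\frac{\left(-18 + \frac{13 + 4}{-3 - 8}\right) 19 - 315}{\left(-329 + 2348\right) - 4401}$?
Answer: $\frac{3775}{13101} \approx 0.28815$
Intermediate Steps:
$\frac{\left(-18 + \frac{13 + 4}{-3 - 8}\right) 19 - 315}{\left(-329 + 2348\right) - 4401} = \frac{\left(-18 + \frac{17}{-11}\right) 19 - 315}{2019 - 4401} = \frac{\left(-18 + 17 \left(- \frac{1}{11}\right)\right) 19 - 315}{-2382} = \left(\left(-18 - \frac{17}{11}\right) 19 - 315\right) \left(- \frac{1}{2382}\right) = \left(\left(- \frac{215}{11}\right) 19 - 315\right) \left(- \frac{1}{2382}\right) = \left(- \frac{4085}{11} - 315\right) \left(- \frac{1}{2382}\right) = \left(- \frac{7550}{11}\right) \left(- \frac{1}{2382}\right) = \frac{3775}{13101}$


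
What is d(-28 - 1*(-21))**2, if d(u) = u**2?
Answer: 2401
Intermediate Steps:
d(-28 - 1*(-21))**2 = ((-28 - 1*(-21))**2)**2 = ((-28 + 21)**2)**2 = ((-7)**2)**2 = 49**2 = 2401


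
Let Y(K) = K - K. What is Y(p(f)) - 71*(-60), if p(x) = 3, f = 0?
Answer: 4260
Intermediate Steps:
Y(K) = 0
Y(p(f)) - 71*(-60) = 0 - 71*(-60) = 0 + 4260 = 4260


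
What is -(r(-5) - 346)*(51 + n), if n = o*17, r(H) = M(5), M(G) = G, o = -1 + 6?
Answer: 46376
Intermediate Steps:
o = 5
r(H) = 5
n = 85 (n = 5*17 = 85)
-(r(-5) - 346)*(51 + n) = -(5 - 346)*(51 + 85) = -(-341)*136 = -1*(-46376) = 46376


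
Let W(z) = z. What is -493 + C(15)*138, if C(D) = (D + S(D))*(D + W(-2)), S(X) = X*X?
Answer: 430067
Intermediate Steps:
S(X) = X**2
C(D) = (-2 + D)*(D + D**2) (C(D) = (D + D**2)*(D - 2) = (D + D**2)*(-2 + D) = (-2 + D)*(D + D**2))
-493 + C(15)*138 = -493 + (15*(-2 + 15**2 - 1*15))*138 = -493 + (15*(-2 + 225 - 15))*138 = -493 + (15*208)*138 = -493 + 3120*138 = -493 + 430560 = 430067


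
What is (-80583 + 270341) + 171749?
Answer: 361507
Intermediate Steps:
(-80583 + 270341) + 171749 = 189758 + 171749 = 361507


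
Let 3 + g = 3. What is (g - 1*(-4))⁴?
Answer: 256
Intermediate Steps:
g = 0 (g = -3 + 3 = 0)
(g - 1*(-4))⁴ = (0 - 1*(-4))⁴ = (0 + 4)⁴ = 4⁴ = 256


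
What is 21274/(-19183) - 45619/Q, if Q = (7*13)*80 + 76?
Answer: -1031600821/141110148 ≈ -7.3106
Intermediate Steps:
Q = 7356 (Q = 91*80 + 76 = 7280 + 76 = 7356)
21274/(-19183) - 45619/Q = 21274/(-19183) - 45619/7356 = 21274*(-1/19183) - 45619*1/7356 = -21274/19183 - 45619/7356 = -1031600821/141110148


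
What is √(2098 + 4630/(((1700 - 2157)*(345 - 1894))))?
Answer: 4*√65708581336787/707893 ≈ 45.804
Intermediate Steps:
√(2098 + 4630/(((1700 - 2157)*(345 - 1894)))) = √(2098 + 4630/((-457*(-1549)))) = √(2098 + 4630/707893) = √(1485164144/707893) = 4*√65708581336787/707893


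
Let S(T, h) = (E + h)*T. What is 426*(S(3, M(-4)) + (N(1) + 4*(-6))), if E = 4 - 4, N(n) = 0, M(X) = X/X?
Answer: -8946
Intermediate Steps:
M(X) = 1
E = 0
S(T, h) = T*h (S(T, h) = (0 + h)*T = h*T = T*h)
426*(S(3, M(-4)) + (N(1) + 4*(-6))) = 426*(3*1 + (0 + 4*(-6))) = 426*(3 + (0 - 24)) = 426*(3 - 24) = 426*(-21) = -8946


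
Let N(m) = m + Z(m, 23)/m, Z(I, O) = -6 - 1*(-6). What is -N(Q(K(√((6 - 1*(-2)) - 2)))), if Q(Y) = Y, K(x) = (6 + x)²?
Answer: -(6 + √6)² ≈ -71.394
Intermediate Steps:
Z(I, O) = 0 (Z(I, O) = -6 + 6 = 0)
N(m) = m (N(m) = m + 0/m = m + 0 = m)
-N(Q(K(√((6 - 1*(-2)) - 2)))) = -(6 + √((6 - 1*(-2)) - 2))² = -(6 + √((6 + 2) - 2))² = -(6 + √(8 - 2))² = -(6 + √6)²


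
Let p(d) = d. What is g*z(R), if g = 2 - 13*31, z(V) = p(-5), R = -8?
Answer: 2005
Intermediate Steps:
z(V) = -5
g = -401 (g = 2 - 403 = -401)
g*z(R) = -401*(-5) = 2005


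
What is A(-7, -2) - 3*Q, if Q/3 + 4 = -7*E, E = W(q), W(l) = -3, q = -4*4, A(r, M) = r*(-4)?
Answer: -125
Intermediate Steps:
A(r, M) = -4*r
q = -16
E = -3
Q = 51 (Q = -12 + 3*(-7*(-3)) = -12 + 3*21 = -12 + 63 = 51)
A(-7, -2) - 3*Q = -4*(-7) - 3*51 = 28 - 153 = -125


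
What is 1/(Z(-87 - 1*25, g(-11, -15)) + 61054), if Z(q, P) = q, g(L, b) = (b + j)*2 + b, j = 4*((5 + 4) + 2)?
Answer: 1/60942 ≈ 1.6409e-5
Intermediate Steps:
j = 44 (j = 4*(9 + 2) = 4*11 = 44)
g(L, b) = 88 + 3*b (g(L, b) = (b + 44)*2 + b = (44 + b)*2 + b = (88 + 2*b) + b = 88 + 3*b)
1/(Z(-87 - 1*25, g(-11, -15)) + 61054) = 1/((-87 - 1*25) + 61054) = 1/((-87 - 25) + 61054) = 1/(-112 + 61054) = 1/60942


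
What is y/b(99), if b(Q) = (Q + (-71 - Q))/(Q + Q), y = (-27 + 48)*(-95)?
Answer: 395010/71 ≈ 5563.5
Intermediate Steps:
y = -1995 (y = 21*(-95) = -1995)
b(Q) = -71/(2*Q) (b(Q) = -71*1/(2*Q) = -71/(2*Q))
y/b(99) = -1995/((-71/2/99)) = -1995/((-71/2*1/99)) = -1995/(-71/198) = -1995*(-198/71) = 395010/71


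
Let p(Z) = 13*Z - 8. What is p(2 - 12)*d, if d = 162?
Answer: -22356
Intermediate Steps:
p(Z) = -8 + 13*Z
p(2 - 12)*d = (-8 + 13*(2 - 12))*162 = (-8 + 13*(-10))*162 = (-8 - 130)*162 = -138*162 = -22356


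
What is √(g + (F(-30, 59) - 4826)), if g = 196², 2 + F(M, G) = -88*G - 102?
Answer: √28294 ≈ 168.21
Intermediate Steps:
F(M, G) = -104 - 88*G (F(M, G) = -2 + (-88*G - 102) = -2 + (-102 - 88*G) = -104 - 88*G)
g = 38416
√(g + (F(-30, 59) - 4826)) = √(38416 + ((-104 - 88*59) - 4826)) = √(38416 + ((-104 - 5192) - 4826)) = √(38416 + (-5296 - 4826)) = √(38416 - 10122) = √28294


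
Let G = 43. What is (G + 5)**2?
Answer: 2304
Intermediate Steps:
(G + 5)**2 = (43 + 5)**2 = 48**2 = 2304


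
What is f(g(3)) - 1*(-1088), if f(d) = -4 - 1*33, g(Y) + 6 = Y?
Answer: 1051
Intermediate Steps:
g(Y) = -6 + Y
f(d) = -37 (f(d) = -4 - 33 = -37)
f(g(3)) - 1*(-1088) = -37 - 1*(-1088) = -37 + 1088 = 1051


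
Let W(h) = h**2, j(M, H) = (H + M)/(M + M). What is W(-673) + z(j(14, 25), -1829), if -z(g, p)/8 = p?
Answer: 467561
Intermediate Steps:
j(M, H) = (H + M)/(2*M) (j(M, H) = (H + M)/((2*M)) = (H + M)*(1/(2*M)) = (H + M)/(2*M))
z(g, p) = -8*p
W(-673) + z(j(14, 25), -1829) = (-673)**2 - 8*(-1829) = 452929 + 14632 = 467561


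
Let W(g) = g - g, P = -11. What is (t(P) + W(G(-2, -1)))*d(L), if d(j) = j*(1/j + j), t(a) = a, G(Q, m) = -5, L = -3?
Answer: -110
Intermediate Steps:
W(g) = 0
d(j) = j*(j + 1/j)
(t(P) + W(G(-2, -1)))*d(L) = (-11 + 0)*(1 + (-3)²) = -11*(1 + 9) = -11*10 = -110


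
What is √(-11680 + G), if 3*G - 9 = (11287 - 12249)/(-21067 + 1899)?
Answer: I*√603318711531/7188 ≈ 108.06*I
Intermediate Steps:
G = 86737/28752 (G = 3 + ((11287 - 12249)/(-21067 + 1899))/3 = 3 + (-962/(-19168))/3 = 3 + (-962*(-1/19168))/3 = 3 + (⅓)*(481/9584) = 3 + 481/28752 = 86737/28752 ≈ 3.0167)
√(-11680 + G) = √(-11680 + 86737/28752) = √(-335736623/28752) = I*√603318711531/7188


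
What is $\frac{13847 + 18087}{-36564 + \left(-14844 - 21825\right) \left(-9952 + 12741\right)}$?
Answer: $- \frac{31934}{102306405} \approx -0.00031214$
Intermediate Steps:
$\frac{13847 + 18087}{-36564 + \left(-14844 - 21825\right) \left(-9952 + 12741\right)} = \frac{31934}{-36564 - 102269841} = \frac{31934}{-102306405} = 31934 \left(- \frac{1}{102306405}\right) = - \frac{31934}{102306405}$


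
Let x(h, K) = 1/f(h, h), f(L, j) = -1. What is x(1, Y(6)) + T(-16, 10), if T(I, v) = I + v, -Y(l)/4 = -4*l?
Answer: -7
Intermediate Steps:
Y(l) = 16*l (Y(l) = -(-16)*l = 16*l)
x(h, K) = -1 (x(h, K) = 1/(-1) = -1)
x(1, Y(6)) + T(-16, 10) = -1 + (-16 + 10) = -1 - 6 = -7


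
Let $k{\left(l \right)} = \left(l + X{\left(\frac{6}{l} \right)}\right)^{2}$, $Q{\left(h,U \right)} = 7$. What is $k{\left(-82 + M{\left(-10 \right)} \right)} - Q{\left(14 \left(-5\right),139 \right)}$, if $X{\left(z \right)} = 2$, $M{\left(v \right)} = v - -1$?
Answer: $7914$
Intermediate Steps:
$M{\left(v \right)} = 1 + v$ ($M{\left(v \right)} = v + 1 = 1 + v$)
$k{\left(l \right)} = \left(2 + l\right)^{2}$ ($k{\left(l \right)} = \left(l + 2\right)^{2} = \left(2 + l\right)^{2}$)
$k{\left(-82 + M{\left(-10 \right)} \right)} - Q{\left(14 \left(-5\right),139 \right)} = \left(2 + \left(-82 + \left(1 - 10\right)\right)\right)^{2} - 7 = \left(2 - 91\right)^{2} - 7 = \left(-89\right)^{2} - 7 = 7921 - 7 = 7914$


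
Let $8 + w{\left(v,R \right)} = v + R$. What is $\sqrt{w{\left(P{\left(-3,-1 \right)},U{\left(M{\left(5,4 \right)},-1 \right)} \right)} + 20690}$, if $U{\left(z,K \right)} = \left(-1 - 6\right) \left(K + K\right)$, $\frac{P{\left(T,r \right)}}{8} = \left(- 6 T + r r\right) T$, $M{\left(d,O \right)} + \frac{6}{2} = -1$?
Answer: $4 \sqrt{1265} \approx 142.27$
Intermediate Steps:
$M{\left(d,O \right)} = -4$ ($M{\left(d,O \right)} = -3 - 1 = -4$)
$P{\left(T,r \right)} = 8 T \left(r^{2} - 6 T\right)$ ($P{\left(T,r \right)} = 8 \left(- 6 T + r r\right) T = 8 \left(- 6 T + r^{2}\right) T = 8 \left(r^{2} - 6 T\right) T = 8 T \left(r^{2} - 6 T\right)$)
$U{\left(z,K \right)} = - 14 K$ ($U{\left(z,K \right)} = - 7 \cdot 2 K = - 14 K$)
$w{\left(v,R \right)} = -8 + R + v$ ($w{\left(v,R \right)} = -8 + \left(v + R\right) = -8 + \left(R + v\right) = -8 + R + v$)
$\sqrt{w{\left(P{\left(-3,-1 \right)},U{\left(M{\left(5,4 \right)},-1 \right)} \right)} + 20690} = \sqrt{\left(-8 - -14 + 8 \left(-3\right) \left(\left(-1\right)^{2} - -18\right)\right) + 20690} = \sqrt{\left(-8 + 14 + 8 \left(-3\right) \left(1 + 18\right)\right) + 20690} = \sqrt{\left(-8 + 14 + 8 \left(-3\right) 19\right) + 20690} = \sqrt{\left(-8 + 14 - 456\right) + 20690} = \sqrt{-450 + 20690} = \sqrt{20240} = 4 \sqrt{1265}$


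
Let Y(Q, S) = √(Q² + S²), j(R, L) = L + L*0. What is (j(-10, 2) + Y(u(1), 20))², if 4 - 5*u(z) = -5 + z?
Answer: 10164/25 + 16*√629/5 ≈ 486.82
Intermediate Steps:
u(z) = 9/5 - z/5 (u(z) = ⅘ - (-5 + z)/5 = ⅘ + (1 - z/5) = 9/5 - z/5)
j(R, L) = L (j(R, L) = L + 0 = L)
(j(-10, 2) + Y(u(1), 20))² = (2 + √((9/5 - ⅕*1)² + 20²))² = (2 + √((9/5 - ⅕)² + 400))² = (2 + √((8/5)² + 400))² = (2 + √(64/25 + 400))² = (2 + √(10064/25))² = (2 + 4*√629/5)²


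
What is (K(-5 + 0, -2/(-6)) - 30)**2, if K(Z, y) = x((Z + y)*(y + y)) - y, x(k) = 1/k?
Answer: 6630625/7056 ≈ 939.71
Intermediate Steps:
K(Z, y) = -y + 1/(2*y*(Z + y)) (K(Z, y) = 1/((Z + y)*(y + y)) - y = 1/((Z + y)*(2*y)) - y = 1/(2*y*(Z + y)) - y = -y + 1/(2*y*(Z + y)))
(K(-5 + 0, -2/(-6)) - 30)**2 = ((-(-2)/(-6) + 1/(2*((-2/(-6)))*((-5 + 0) - 2/(-6)))) - 30)**2 = ((-(-2)*(-1)/6 + 1/(2*((-2*(-1/6)))*(-5 - 2*(-1/6)))) - 30)**2 = ((-1*1/3 + 1/(2*(1/3)*(-5 + 1/3))) - 30)**2 = ((-1/3 + (1/2)*3/(-14/3)) - 30)**2 = ((-1/3 + (1/2)*3*(-3/14)) - 30)**2 = ((-1/3 - 9/28) - 30)**2 = (-55/84 - 30)**2 = (-2575/84)**2 = 6630625/7056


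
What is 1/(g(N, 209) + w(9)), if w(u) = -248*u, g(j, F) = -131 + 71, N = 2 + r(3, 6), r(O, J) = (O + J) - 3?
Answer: -1/2292 ≈ -0.00043630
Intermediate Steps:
r(O, J) = -3 + J + O (r(O, J) = (J + O) - 3 = -3 + J + O)
N = 8 (N = 2 + (-3 + 6 + 3) = 2 + 6 = 8)
g(j, F) = -60
1/(g(N, 209) + w(9)) = 1/(-60 - 248*9) = 1/(-60 - 2232) = 1/(-2292) = -1/2292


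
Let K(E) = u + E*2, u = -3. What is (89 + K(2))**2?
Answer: 8100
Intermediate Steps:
K(E) = -3 + 2*E (K(E) = -3 + E*2 = -3 + 2*E)
(89 + K(2))**2 = (89 + (-3 + 2*2))**2 = (89 + (-3 + 4))**2 = (89 + 1)**2 = 90**2 = 8100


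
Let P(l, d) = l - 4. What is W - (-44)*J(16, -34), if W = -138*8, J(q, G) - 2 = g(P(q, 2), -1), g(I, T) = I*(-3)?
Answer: -2600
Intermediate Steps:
P(l, d) = -4 + l
g(I, T) = -3*I
J(q, G) = 14 - 3*q (J(q, G) = 2 - 3*(-4 + q) = 2 + (12 - 3*q) = 14 - 3*q)
W = -1104
W - (-44)*J(16, -34) = -1104 - (-44)*(14 - 3*16) = -1104 - (-44)*(14 - 48) = -1104 - (-44)*(-34) = -1104 - 1*1496 = -1104 - 1496 = -2600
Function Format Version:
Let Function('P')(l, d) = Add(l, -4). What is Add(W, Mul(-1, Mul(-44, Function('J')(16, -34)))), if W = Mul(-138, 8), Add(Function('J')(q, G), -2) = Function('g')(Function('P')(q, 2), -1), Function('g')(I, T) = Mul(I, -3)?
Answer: -2600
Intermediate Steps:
Function('P')(l, d) = Add(-4, l)
Function('g')(I, T) = Mul(-3, I)
Function('J')(q, G) = Add(14, Mul(-3, q)) (Function('J')(q, G) = Add(2, Mul(-3, Add(-4, q))) = Add(2, Add(12, Mul(-3, q))) = Add(14, Mul(-3, q)))
W = -1104
Add(W, Mul(-1, Mul(-44, Function('J')(16, -34)))) = Add(-1104, Mul(-1, Mul(-44, Add(14, Mul(-3, 16))))) = Add(-1104, Mul(-1, Mul(-44, Add(14, -48)))) = Add(-1104, Mul(-1, Mul(-44, -34))) = Add(-1104, Mul(-1, 1496)) = Add(-1104, -1496) = -2600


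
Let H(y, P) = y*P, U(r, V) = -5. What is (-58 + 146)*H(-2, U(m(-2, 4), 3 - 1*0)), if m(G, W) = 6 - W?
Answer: 880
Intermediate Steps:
H(y, P) = P*y
(-58 + 146)*H(-2, U(m(-2, 4), 3 - 1*0)) = (-58 + 146)*(-5*(-2)) = 88*10 = 880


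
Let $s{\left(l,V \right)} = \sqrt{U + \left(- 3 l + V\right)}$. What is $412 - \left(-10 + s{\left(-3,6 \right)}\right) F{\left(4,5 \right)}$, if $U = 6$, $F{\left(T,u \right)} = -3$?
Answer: $382 + 3 \sqrt{21} \approx 395.75$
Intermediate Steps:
$s{\left(l,V \right)} = \sqrt{6 + V - 3 l}$ ($s{\left(l,V \right)} = \sqrt{6 + \left(- 3 l + V\right)} = \sqrt{6 + \left(V - 3 l\right)} = \sqrt{6 + V - 3 l}$)
$412 - \left(-10 + s{\left(-3,6 \right)}\right) F{\left(4,5 \right)} = 412 - \left(-10 + \sqrt{6 + 6 - -9}\right) \left(-3\right) = 412 - \left(-10 + \sqrt{6 + 6 + 9}\right) \left(-3\right) = 412 - \left(-10 + \sqrt{21}\right) \left(-3\right) = 412 - \left(30 - 3 \sqrt{21}\right) = 382 + 3 \sqrt{21}$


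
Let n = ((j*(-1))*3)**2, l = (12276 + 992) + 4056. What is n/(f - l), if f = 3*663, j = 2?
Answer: -36/15335 ≈ -0.0023476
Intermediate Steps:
f = 1989
l = 17324 (l = 13268 + 4056 = 17324)
n = 36 (n = ((2*(-1))*3)**2 = (-2*3)**2 = (-6)**2 = 36)
n/(f - l) = 36/(1989 - 1*17324) = 36/(1989 - 17324) = 36/(-15335) = 36*(-1/15335) = -36/15335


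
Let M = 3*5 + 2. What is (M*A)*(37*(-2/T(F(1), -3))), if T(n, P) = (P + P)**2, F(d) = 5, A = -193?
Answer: 121397/18 ≈ 6744.3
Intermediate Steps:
T(n, P) = 4*P**2 (T(n, P) = (2*P)**2 = 4*P**2)
M = 17 (M = 15 + 2 = 17)
(M*A)*(37*(-2/T(F(1), -3))) = (17*(-193))*(37*(-2/(4*(-3)**2))) = -121397*(-2/(4*9)) = -121397*(-2/36) = -121397*(-2*1/36) = -121397*(-1)/18 = -3281*(-37/18) = 121397/18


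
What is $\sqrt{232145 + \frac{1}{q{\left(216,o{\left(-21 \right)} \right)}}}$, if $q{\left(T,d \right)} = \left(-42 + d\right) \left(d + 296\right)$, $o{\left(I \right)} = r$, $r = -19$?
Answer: $\frac{4 \sqrt{4142462251213}}{16897} \approx 481.81$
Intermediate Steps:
$o{\left(I \right)} = -19$
$q{\left(T,d \right)} = \left(-42 + d\right) \left(296 + d\right)$
$\sqrt{232145 + \frac{1}{q{\left(216,o{\left(-21 \right)} \right)}}} = \sqrt{232145 + \frac{1}{-12432 + \left(-19\right)^{2} + 254 \left(-19\right)}} = \sqrt{232145 + \frac{1}{-12432 + 361 - 4826}} = \sqrt{232145 + \frac{1}{-16897}} = \sqrt{232145 - \frac{1}{16897}} = \sqrt{\frac{3922554064}{16897}} = \frac{4 \sqrt{4142462251213}}{16897}$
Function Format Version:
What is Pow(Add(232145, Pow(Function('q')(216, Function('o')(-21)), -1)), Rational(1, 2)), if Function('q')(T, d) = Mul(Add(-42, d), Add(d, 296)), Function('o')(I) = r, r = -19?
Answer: Mul(Rational(4, 16897), Pow(4142462251213, Rational(1, 2))) ≈ 481.81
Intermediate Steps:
Function('o')(I) = -19
Function('q')(T, d) = Mul(Add(-42, d), Add(296, d))
Pow(Add(232145, Pow(Function('q')(216, Function('o')(-21)), -1)), Rational(1, 2)) = Pow(Add(232145, Pow(Add(-12432, Pow(-19, 2), Mul(254, -19)), -1)), Rational(1, 2)) = Pow(Add(232145, Pow(Add(-12432, 361, -4826), -1)), Rational(1, 2)) = Pow(Add(232145, Pow(-16897, -1)), Rational(1, 2)) = Pow(Add(232145, Rational(-1, 16897)), Rational(1, 2)) = Pow(Rational(3922554064, 16897), Rational(1, 2)) = Mul(Rational(4, 16897), Pow(4142462251213, Rational(1, 2)))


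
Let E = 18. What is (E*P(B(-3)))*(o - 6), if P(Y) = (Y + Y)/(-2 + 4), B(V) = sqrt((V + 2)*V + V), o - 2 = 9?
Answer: 0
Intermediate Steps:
o = 11 (o = 2 + 9 = 11)
B(V) = sqrt(V + V*(2 + V)) (B(V) = sqrt((2 + V)*V + V) = sqrt(V*(2 + V) + V) = sqrt(V + V*(2 + V)))
P(Y) = Y (P(Y) = (2*Y)/2 = (2*Y)*(1/2) = Y)
(E*P(B(-3)))*(o - 6) = (18*sqrt(-3*(3 - 3)))*(11 - 6) = (18*sqrt(-3*0))*5 = (18*sqrt(0))*5 = (18*0)*5 = 0*5 = 0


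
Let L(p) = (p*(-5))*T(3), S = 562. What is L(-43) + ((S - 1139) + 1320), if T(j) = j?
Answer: 1388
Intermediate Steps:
L(p) = -15*p (L(p) = (p*(-5))*3 = -5*p*3 = -15*p)
L(-43) + ((S - 1139) + 1320) = -15*(-43) + ((562 - 1139) + 1320) = 645 + (-577 + 1320) = 645 + 743 = 1388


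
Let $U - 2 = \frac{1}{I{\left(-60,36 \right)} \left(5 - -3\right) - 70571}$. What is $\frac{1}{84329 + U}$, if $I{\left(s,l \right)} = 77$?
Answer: $\frac{69955}{5899375104} \approx 1.1858 \cdot 10^{-5}$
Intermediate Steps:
$U = \frac{139909}{69955}$ ($U = 2 + \frac{1}{77 \left(5 - -3\right) - 70571} = 2 + \frac{1}{77 \left(5 + 3\right) - 70571} = 2 + \frac{1}{77 \cdot 8 - 70571} = 2 + \frac{1}{616 - 70571} = 2 + \frac{1}{-69955} = 2 - \frac{1}{69955} = \frac{139909}{69955} \approx 2.0$)
$\frac{1}{84329 + U} = \frac{1}{84329 + \frac{139909}{69955}} = \frac{1}{\frac{5899375104}{69955}} = \frac{69955}{5899375104}$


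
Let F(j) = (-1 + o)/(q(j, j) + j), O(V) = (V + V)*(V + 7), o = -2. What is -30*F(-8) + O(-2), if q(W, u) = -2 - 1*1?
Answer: -310/11 ≈ -28.182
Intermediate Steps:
q(W, u) = -3 (q(W, u) = -2 - 1 = -3)
O(V) = 2*V*(7 + V) (O(V) = (2*V)*(7 + V) = 2*V*(7 + V))
F(j) = -3/(-3 + j) (F(j) = (-1 - 2)/(-3 + j) = -3/(-3 + j))
-30*F(-8) + O(-2) = -(-90)/(-3 - 8) + 2*(-2)*(7 - 2) = -(-90)/(-11) + 2*(-2)*5 = -(-90)*(-1)/11 - 20 = -30*3/11 - 20 = -90/11 - 20 = -310/11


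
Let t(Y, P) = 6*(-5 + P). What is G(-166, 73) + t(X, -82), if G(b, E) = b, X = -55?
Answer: -688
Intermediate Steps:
t(Y, P) = -30 + 6*P
G(-166, 73) + t(X, -82) = -166 + (-30 + 6*(-82)) = -166 + (-30 - 492) = -166 - 522 = -688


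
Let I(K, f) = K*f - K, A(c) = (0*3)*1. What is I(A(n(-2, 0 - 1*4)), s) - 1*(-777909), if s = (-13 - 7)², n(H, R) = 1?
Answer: 777909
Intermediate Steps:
s = 400 (s = (-20)² = 400)
A(c) = 0 (A(c) = 0*1 = 0)
I(K, f) = -K + K*f
I(A(n(-2, 0 - 1*4)), s) - 1*(-777909) = 0*(-1 + 400) - 1*(-777909) = 0*399 + 777909 = 0 + 777909 = 777909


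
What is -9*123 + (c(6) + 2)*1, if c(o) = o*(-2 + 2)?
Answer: -1105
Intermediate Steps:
c(o) = 0 (c(o) = o*0 = 0)
-9*123 + (c(6) + 2)*1 = -9*123 + (0 + 2)*1 = -1107 + 2*1 = -1107 + 2 = -1105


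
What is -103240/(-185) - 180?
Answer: 13988/37 ≈ 378.05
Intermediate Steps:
-103240/(-185) - 180 = -103240*(-1)/185 - 180 = -445*(-232/185) - 180 = 20648/37 - 180 = 13988/37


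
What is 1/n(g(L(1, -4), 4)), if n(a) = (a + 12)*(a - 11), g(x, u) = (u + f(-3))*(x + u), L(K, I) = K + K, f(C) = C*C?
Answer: 1/6030 ≈ 0.00016584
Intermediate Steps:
f(C) = C²
L(K, I) = 2*K
g(x, u) = (9 + u)*(u + x) (g(x, u) = (u + (-3)²)*(x + u) = (u + 9)*(u + x) = (9 + u)*(u + x))
n(a) = (-11 + a)*(12 + a) (n(a) = (12 + a)*(-11 + a) = (-11 + a)*(12 + a))
1/n(g(L(1, -4), 4)) = 1/(-132 + (4² + 9*4 + 9*(2*1) + 4*(2*1)) + (4² + 9*4 + 9*(2*1) + 4*(2*1))²) = 1/(-132 + (16 + 36 + 9*2 + 4*2) + (16 + 36 + 9*2 + 4*2)²) = 1/(-132 + (16 + 36 + 18 + 8) + (16 + 36 + 18 + 8)²) = 1/(-132 + 78 + 78²) = 1/(-132 + 78 + 6084) = 1/6030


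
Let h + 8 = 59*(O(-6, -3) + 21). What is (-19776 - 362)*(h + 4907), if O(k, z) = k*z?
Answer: -144993600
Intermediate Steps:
h = 2293 (h = -8 + 59*(-6*(-3) + 21) = -8 + 59*(18 + 21) = -8 + 59*39 = -8 + 2301 = 2293)
(-19776 - 362)*(h + 4907) = (-19776 - 362)*(2293 + 4907) = -20138*7200 = -144993600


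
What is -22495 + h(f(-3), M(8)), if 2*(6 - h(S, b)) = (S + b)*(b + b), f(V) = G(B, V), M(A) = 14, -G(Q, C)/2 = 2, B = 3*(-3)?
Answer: -22629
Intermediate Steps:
B = -9
G(Q, C) = -4 (G(Q, C) = -2*2 = -4)
f(V) = -4
h(S, b) = 6 - b*(S + b) (h(S, b) = 6 - (S + b)*(b + b)/2 = 6 - (S + b)*2*b/2 = 6 - b*(S + b))
-22495 + h(f(-3), M(8)) = -22495 + (6 - 1*14**2 - 1*(-4)*14) = -22495 + (6 - 1*196 + 56) = -22495 + (6 - 196 + 56) = -22495 - 134 = -22629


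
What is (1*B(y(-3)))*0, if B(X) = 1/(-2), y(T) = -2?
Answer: 0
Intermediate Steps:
B(X) = -1/2
(1*B(y(-3)))*0 = (1*(-1/2))*0 = -1/2*0 = 0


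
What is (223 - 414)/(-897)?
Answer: 191/897 ≈ 0.21293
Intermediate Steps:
(223 - 414)/(-897) = -191*(-1/897) = 191/897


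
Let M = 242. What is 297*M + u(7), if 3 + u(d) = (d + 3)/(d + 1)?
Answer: 287489/4 ≈ 71872.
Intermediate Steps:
u(d) = -3 + (3 + d)/(1 + d) (u(d) = -3 + (d + 3)/(d + 1) = -3 + (3 + d)/(1 + d))
297*M + u(7) = 297*242 - 2*7/(1 + 7) = 71874 - 2*7/8 = 71874 - 2*7*⅛ = 71874 - 7/4 = 287489/4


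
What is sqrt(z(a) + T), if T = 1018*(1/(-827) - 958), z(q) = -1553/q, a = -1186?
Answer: I*sqrt(938196156163426870)/980822 ≈ 987.54*I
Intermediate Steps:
T = -806527806/827 (T = 1018*(-1/827 - 958) = 1018*(-792267/827) = -806527806/827 ≈ -9.7525e+5)
sqrt(z(a) + T) = sqrt(-1553/(-1186) - 806527806/827) = sqrt(-1553*(-1/1186) - 806527806/827) = sqrt(1553/1186 - 806527806/827) = sqrt(-956540693585/980822) = I*sqrt(938196156163426870)/980822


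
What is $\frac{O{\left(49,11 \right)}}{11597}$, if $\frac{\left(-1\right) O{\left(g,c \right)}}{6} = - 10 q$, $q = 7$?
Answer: $\frac{420}{11597} \approx 0.036216$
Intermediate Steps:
$O{\left(g,c \right)} = 420$ ($O{\left(g,c \right)} = - 6 \left(\left(-10\right) 7\right) = \left(-6\right) \left(-70\right) = 420$)
$\frac{O{\left(49,11 \right)}}{11597} = \frac{420}{11597}$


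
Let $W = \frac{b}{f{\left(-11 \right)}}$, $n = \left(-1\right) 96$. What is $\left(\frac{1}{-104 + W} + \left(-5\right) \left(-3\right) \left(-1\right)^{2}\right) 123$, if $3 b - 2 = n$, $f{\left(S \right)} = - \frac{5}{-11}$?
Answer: $\frac{4784085}{2594} \approx 1844.3$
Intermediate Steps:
$n = -96$
$f{\left(S \right)} = \frac{5}{11}$ ($f{\left(S \right)} = \left(-5\right) \left(- \frac{1}{11}\right) = \frac{5}{11}$)
$b = - \frac{94}{3}$ ($b = \frac{2}{3} + \frac{1}{3} \left(-96\right) = \frac{2}{3} - 32 = - \frac{94}{3} \approx -31.333$)
$W = - \frac{1034}{15}$ ($W = - \frac{94}{3 \cdot \frac{5}{11}} = \left(- \frac{94}{3}\right) \frac{11}{5} = - \frac{1034}{15} \approx -68.933$)
$\left(\frac{1}{-104 + W} + \left(-5\right) \left(-3\right) \left(-1\right)^{2}\right) 123 = \left(\frac{1}{-104 - \frac{1034}{15}} + \left(-5\right) \left(-3\right) \left(-1\right)^{2}\right) 123 = \left(\frac{1}{- \frac{2594}{15}} + 15 \cdot 1\right) 123 = \left(- \frac{15}{2594} + 15\right) 123 = \frac{38895}{2594} \cdot 123 = \frac{4784085}{2594}$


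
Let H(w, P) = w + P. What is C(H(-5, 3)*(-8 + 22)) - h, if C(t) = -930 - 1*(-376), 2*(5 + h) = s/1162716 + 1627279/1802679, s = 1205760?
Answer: -192123145159073/349333952694 ≈ -549.97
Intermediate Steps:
H(w, P) = P + w
h = -1407864633403/349333952694 (h = -5 + (1205760/1162716 + 1627279/1802679)/2 = -5 + (1205760*(1/1162716) + 1627279*(1/1802679))/2 = -5 + (100480/96893 + 1627279/1802679)/2 = -5 + (1/2)*(338805130067/174666976347) = -5 + 338805130067/349333952694 = -1407864633403/349333952694 ≈ -4.0301)
C(t) = -554 (C(t) = -930 + 376 = -554)
C(H(-5, 3)*(-8 + 22)) - h = -554 - 1*(-1407864633403/349333952694) = -554 + 1407864633403/349333952694 = -192123145159073/349333952694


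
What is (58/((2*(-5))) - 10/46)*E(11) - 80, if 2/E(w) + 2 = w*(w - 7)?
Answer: -193892/2415 ≈ -80.286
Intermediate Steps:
E(w) = 2/(-2 + w*(-7 + w)) (E(w) = 2/(-2 + w*(w - 7)) = 2/(-2 + w*(-7 + w)))
(58/((2*(-5))) - 10/46)*E(11) - 80 = (58/((2*(-5))) - 10/46)*(2/(-2 + 11**2 - 7*11)) - 80 = (58/(-10) - 10*1/46)*(2/(-2 + 121 - 77)) - 80 = (58*(-1/10) - 5/23)*(2/42) - 80 = (-29/5 - 5/23)*(2*(1/42)) - 80 = -692/115*1/21 - 80 = -692/2415 - 80 = -193892/2415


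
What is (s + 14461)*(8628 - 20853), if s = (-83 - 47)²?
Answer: -383388225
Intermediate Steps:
s = 16900 (s = (-130)² = 16900)
(s + 14461)*(8628 - 20853) = (16900 + 14461)*(8628 - 20853) = 31361*(-12225) = -383388225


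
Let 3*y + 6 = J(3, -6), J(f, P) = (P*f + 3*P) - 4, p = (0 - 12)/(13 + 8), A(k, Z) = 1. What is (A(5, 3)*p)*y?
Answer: 184/21 ≈ 8.7619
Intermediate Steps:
p = -4/7 (p = -12/21 = -12*1/21 = -4/7 ≈ -0.57143)
J(f, P) = -4 + 3*P + P*f (J(f, P) = (3*P + P*f) - 4 = -4 + 3*P + P*f)
y = -46/3 (y = -2 + (-4 + 3*(-6) - 6*3)/3 = -2 + (-4 - 18 - 18)/3 = -2 + (⅓)*(-40) = -2 - 40/3 = -46/3 ≈ -15.333)
(A(5, 3)*p)*y = (1*(-4/7))*(-46/3) = -4/7*(-46/3) = 184/21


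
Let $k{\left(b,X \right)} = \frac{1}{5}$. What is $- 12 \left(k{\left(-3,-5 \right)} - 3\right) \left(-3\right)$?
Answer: $- \frac{504}{5} \approx -100.8$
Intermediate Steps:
$k{\left(b,X \right)} = \frac{1}{5}$
$- 12 \left(k{\left(-3,-5 \right)} - 3\right) \left(-3\right) = - 12 \left(\frac{1}{5} - 3\right) \left(-3\right) = - 12 \left(\left(- \frac{14}{5}\right) \left(-3\right)\right) = \left(-12\right) \frac{42}{5} = - \frac{504}{5}$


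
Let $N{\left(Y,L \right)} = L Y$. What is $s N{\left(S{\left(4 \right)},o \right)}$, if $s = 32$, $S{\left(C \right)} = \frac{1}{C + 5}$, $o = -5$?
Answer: $- \frac{160}{9} \approx -17.778$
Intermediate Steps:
$S{\left(C \right)} = \frac{1}{5 + C}$
$s N{\left(S{\left(4 \right)},o \right)} = 32 \left(- \frac{5}{5 + 4}\right) = 32 \left(- \frac{5}{9}\right) = - \frac{160}{9}$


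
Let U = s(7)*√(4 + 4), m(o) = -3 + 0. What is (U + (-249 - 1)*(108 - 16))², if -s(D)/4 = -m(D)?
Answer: 529001152 + 1104000*√2 ≈ 5.3056e+8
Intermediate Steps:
m(o) = -3
s(D) = -12 (s(D) = -(-4)*(-3) = -4*3 = -12)
U = -24*√2 (U = -12*√(4 + 4) = -24*√2 ≈ -33.941)
(U + (-249 - 1)*(108 - 16))² = (-24*√2 + (-249 - 1)*(108 - 16))² = (-24*√2 - 250*92)² = (-24*√2 - 23000)² = (-23000 - 24*√2)²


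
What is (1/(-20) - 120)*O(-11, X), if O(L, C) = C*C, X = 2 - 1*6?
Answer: -9604/5 ≈ -1920.8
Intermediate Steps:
X = -4 (X = 2 - 6 = -4)
O(L, C) = C**2
(1/(-20) - 120)*O(-11, X) = (1/(-20) - 120)*(-4)**2 = (-1/20 - 120)*16 = -2401/20*16 = -9604/5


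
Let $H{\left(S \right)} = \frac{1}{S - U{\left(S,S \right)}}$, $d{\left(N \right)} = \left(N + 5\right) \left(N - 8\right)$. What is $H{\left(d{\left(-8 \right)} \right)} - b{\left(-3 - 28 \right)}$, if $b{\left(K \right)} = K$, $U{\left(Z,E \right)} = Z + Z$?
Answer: $\frac{1487}{48} \approx 30.979$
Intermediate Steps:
$U{\left(Z,E \right)} = 2 Z$
$d{\left(N \right)} = \left(-8 + N\right) \left(5 + N\right)$ ($d{\left(N \right)} = \left(5 + N\right) \left(-8 + N\right) = \left(-8 + N\right) \left(5 + N\right)$)
$H{\left(S \right)} = - \frac{1}{S}$ ($H{\left(S \right)} = \frac{1}{S - 2 S} = \frac{1}{\left(-1\right) S} = - \frac{1}{S}$)
$H{\left(d{\left(-8 \right)} \right)} - b{\left(-3 - 28 \right)} = - \frac{1}{-40 + \left(-8\right)^{2} - -24} - \left(-3 - 28\right) = - \frac{1}{-40 + 64 + 24} - -31 = - \frac{1}{48} + 31 = \frac{1487}{48}$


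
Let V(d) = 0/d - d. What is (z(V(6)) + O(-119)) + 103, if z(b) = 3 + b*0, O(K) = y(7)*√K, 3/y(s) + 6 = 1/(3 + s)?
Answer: 106 - 30*I*√119/59 ≈ 106.0 - 5.5468*I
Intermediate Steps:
V(d) = -d (V(d) = 0 - d = -d)
y(s) = 3/(-6 + 1/(3 + s))
O(K) = -30*√K/59 (O(K) = (3*(-3 - 1*7)/(17 + 6*7))*√K = (3*(-3 - 7)/(17 + 42))*√K = (3*(-10)/59)*√K = (3*(1/59)*(-10))*√K = -30*√K/59)
z(b) = 3 (z(b) = 3 + 0 = 3)
(z(V(6)) + O(-119)) + 103 = (3 - 30*I*√119/59) + 103 = 106 - 30*I*√119/59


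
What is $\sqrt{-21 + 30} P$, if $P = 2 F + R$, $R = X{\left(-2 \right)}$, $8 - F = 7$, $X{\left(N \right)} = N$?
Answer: $0$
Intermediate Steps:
$F = 1$ ($F = 8 - 7 = 1$)
$R = -2$
$P = 0$ ($P = 2 \cdot 1 - 2 = 2 - 2 = 0$)
$\sqrt{-21 + 30} P = \sqrt{-21 + 30} \cdot 0 = \sqrt{9} \cdot 0 = 3 \cdot 0 = 0$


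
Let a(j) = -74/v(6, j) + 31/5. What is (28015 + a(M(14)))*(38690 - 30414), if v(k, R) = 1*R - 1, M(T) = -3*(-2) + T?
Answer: 22027765744/95 ≈ 2.3187e+8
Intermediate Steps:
M(T) = 6 + T
v(k, R) = -1 + R (v(k, R) = R - 1 = -1 + R)
a(j) = 31/5 - 74/(-1 + j) (a(j) = -74/(-1 + j) + 31/5 = 31/5 - 74/(-1 + j))
(28015 + a(M(14)))*(38690 - 30414) = (28015 + (-401 + 31*(6 + 14))/(5*(-1 + (6 + 14))))*(38690 - 30414) = (28015 + (-401 + 31*20)/(5*(-1 + 20)))*8276 = (28015 + (⅕)*(-401 + 620)/19)*8276 = (28015 + (⅕)*(1/19)*219)*8276 = (28015 + 219/95)*8276 = (2661644/95)*8276 = 22027765744/95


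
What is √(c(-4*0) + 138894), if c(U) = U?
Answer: √138894 ≈ 372.69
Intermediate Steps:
√(c(-4*0) + 138894) = √(-4*0 + 138894) = √(0 + 138894) = √138894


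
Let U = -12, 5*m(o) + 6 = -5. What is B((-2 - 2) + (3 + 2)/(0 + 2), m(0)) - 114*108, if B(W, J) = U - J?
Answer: -61609/5 ≈ -12322.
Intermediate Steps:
m(o) = -11/5 (m(o) = -6/5 + (⅕)*(-5) = -6/5 - 1 = -11/5)
B(W, J) = -12 - J
B((-2 - 2) + (3 + 2)/(0 + 2), m(0)) - 114*108 = (-12 - 1*(-11/5)) - 114*108 = (-12 + 11/5) - 12312 = -49/5 - 12312 = -61609/5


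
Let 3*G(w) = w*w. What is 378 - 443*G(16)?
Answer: -112274/3 ≈ -37425.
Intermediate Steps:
G(w) = w²/3 (G(w) = (w*w)/3 = w²/3)
378 - 443*G(16) = 378 - 443*16²/3 = 378 - 443*256/3 = 378 - 113408/3 = -112274/3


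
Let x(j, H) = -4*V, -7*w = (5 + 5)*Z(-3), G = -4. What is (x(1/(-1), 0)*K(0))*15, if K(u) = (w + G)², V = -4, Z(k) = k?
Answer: 960/49 ≈ 19.592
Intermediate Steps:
w = 30/7 (w = -(5 + 5)*(-3)/7 = -10*(-3)/7 = -⅐*(-30) = 30/7 ≈ 4.2857)
x(j, H) = 16 (x(j, H) = -4*(-4) = 16)
K(u) = 4/49 (K(u) = (30/7 - 4)² = (2/7)² = 4/49)
(x(1/(-1), 0)*K(0))*15 = (16*(4/49))*15 = (64/49)*15 = 960/49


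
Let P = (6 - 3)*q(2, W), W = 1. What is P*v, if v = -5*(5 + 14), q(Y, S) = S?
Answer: -285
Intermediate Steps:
v = -95 (v = -5*19 = -95)
P = 3 (P = (6 - 3)*1 = 3*1 = 3)
P*v = 3*(-95) = -285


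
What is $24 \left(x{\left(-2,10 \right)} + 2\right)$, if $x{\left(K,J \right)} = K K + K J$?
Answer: $-336$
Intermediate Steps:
$x{\left(K,J \right)} = K^{2} + J K$
$24 \left(x{\left(-2,10 \right)} + 2\right) = 24 \left(- 2 \left(10 - 2\right) + 2\right) = 24 \left(\left(-2\right) 8 + 2\right) = 24 \left(-16 + 2\right) = 24 \left(-14\right) = -336$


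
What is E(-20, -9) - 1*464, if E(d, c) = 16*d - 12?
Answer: -796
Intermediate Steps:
E(d, c) = -12 + 16*d
E(-20, -9) - 1*464 = (-12 + 16*(-20)) - 1*464 = (-12 - 320) - 464 = -332 - 464 = -796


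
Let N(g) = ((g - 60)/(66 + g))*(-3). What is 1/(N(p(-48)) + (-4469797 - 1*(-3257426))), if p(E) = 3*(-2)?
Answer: -10/12123677 ≈ -8.2483e-7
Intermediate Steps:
p(E) = -6
N(g) = -3*(-60 + g)/(66 + g) (N(g) = ((-60 + g)/(66 + g))*(-3) = -3*(-60 + g)/(66 + g))
1/(N(p(-48)) + (-4469797 - 1*(-3257426))) = 1/(3*(60 - 1*(-6))/(66 - 6) + (-4469797 - 1*(-3257426))) = 1/(3*(60 + 6)/60 + (-4469797 + 3257426)) = 1/(3*(1/60)*66 - 1212371) = 1/(33/10 - 1212371) = 1/(-12123677/10) = -10/12123677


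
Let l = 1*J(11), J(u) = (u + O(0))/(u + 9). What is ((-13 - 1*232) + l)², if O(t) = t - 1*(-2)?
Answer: 23882769/400 ≈ 59707.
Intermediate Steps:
O(t) = 2 + t (O(t) = t + 2 = 2 + t)
J(u) = (2 + u)/(9 + u) (J(u) = (u + (2 + 0))/(u + 9) = (u + 2)/(9 + u) = (2 + u)/(9 + u))
l = 13/20 (l = 1*((2 + 11)/(9 + 11)) = 1*(13/20) = 13/20 ≈ 0.65000)
((-13 - 1*232) + l)² = ((-13 - 1*232) + 13/20)² = ((-13 - 232) + 13/20)² = (-245 + 13/20)² = (-4887/20)² = 23882769/400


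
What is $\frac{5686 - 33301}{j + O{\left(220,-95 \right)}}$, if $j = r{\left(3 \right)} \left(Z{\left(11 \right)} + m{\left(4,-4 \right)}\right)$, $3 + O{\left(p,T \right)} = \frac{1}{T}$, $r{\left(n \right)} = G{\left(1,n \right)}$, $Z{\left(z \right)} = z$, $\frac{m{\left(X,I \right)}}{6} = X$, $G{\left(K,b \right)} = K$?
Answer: $- \frac{874475}{1013} \approx -863.25$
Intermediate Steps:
$m{\left(X,I \right)} = 6 X$
$r{\left(n \right)} = 1$
$O{\left(p,T \right)} = -3 + \frac{1}{T}$
$j = 35$ ($j = 1 \left(11 + 6 \cdot 4\right) = 1 \left(11 + 24\right) = 1 \cdot 35 = 35$)
$\frac{5686 - 33301}{j + O{\left(220,-95 \right)}} = \frac{5686 - 33301}{35 - \left(3 - \frac{1}{-95}\right)} = - \frac{27615}{35 - \frac{286}{95}} = - \frac{27615}{\frac{3039}{95}} = \left(-27615\right) \frac{95}{3039} = - \frac{874475}{1013}$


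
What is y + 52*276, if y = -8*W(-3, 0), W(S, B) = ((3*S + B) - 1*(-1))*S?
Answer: 14160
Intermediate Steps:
W(S, B) = S*(1 + B + 3*S) (W(S, B) = ((B + 3*S) + 1)*S = (1 + B + 3*S)*S = S*(1 + B + 3*S))
y = -192 (y = -(-24)*(1 + 0 + 3*(-3)) = -(-24)*(1 + 0 - 9) = -(-24)*(-8) = -8*24 = -192)
y + 52*276 = -192 + 52*276 = -192 + 14352 = 14160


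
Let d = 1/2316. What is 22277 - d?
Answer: 51593531/2316 ≈ 22277.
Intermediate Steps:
d = 1/2316 ≈ 0.00043178
22277 - d = 22277 - 1*1/2316 = 22277 - 1/2316 = 51593531/2316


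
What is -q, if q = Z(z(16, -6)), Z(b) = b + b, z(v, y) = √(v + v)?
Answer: -8*√2 ≈ -11.314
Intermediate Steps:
z(v, y) = √2*√v (z(v, y) = √(2*v) = √2*√v)
Z(b) = 2*b
q = 8*√2 (q = 2*(√2*√16) = 2*(√2*4) = 2*(4*√2) = 8*√2 ≈ 11.314)
-q = -8*√2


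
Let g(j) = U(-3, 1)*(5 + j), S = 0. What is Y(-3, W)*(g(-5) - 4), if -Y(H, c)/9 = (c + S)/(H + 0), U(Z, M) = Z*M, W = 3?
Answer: -36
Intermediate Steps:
U(Z, M) = M*Z
g(j) = -15 - 3*j (g(j) = (1*(-3))*(5 + j) = -3*(5 + j) = -15 - 3*j)
Y(H, c) = -9*c/H (Y(H, c) = -9*(c + 0)/(H + 0) = -9*c/H)
Y(-3, W)*(g(-5) - 4) = (-9*3/(-3))*((-15 - 3*(-5)) - 4) = (-9*3*(-⅓))*((-15 + 15) - 4) = 9*(0 - 4) = 9*(-4) = -36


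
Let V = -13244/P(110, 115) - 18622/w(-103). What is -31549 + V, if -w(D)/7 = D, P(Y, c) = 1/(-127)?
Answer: 1189947897/721 ≈ 1.6504e+6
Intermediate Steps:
P(Y, c) = -1/127
w(D) = -7*D
V = 1212694726/721 (V = -13244/(-1/127) - 18622/((-7*(-103))) = -13244*(-127) - 18622/721 = 1681988 - 18622*1/721 = 1681988 - 18622/721 = 1212694726/721 ≈ 1.6820e+6)
-31549 + V = -31549 + 1212694726/721 = 1189947897/721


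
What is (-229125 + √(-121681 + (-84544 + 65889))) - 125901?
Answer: -355026 + 28*I*√179 ≈ -3.5503e+5 + 374.61*I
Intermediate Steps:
(-229125 + √(-121681 + (-84544 + 65889))) - 125901 = (-229125 + √(-121681 - 18655)) - 125901 = (-229125 + √(-140336)) - 125901 = (-229125 + 28*I*√179) - 125901 = -355026 + 28*I*√179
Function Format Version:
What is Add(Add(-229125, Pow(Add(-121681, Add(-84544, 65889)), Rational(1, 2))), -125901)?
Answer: Add(-355026, Mul(28, I, Pow(179, Rational(1, 2)))) ≈ Add(-3.5503e+5, Mul(374.61, I))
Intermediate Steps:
Add(Add(-229125, Pow(Add(-121681, Add(-84544, 65889)), Rational(1, 2))), -125901) = Add(Add(-229125, Pow(Add(-121681, -18655), Rational(1, 2))), -125901) = Add(Add(-229125, Pow(-140336, Rational(1, 2))), -125901) = Add(Add(-229125, Mul(28, I, Pow(179, Rational(1, 2)))), -125901) = Add(-355026, Mul(28, I, Pow(179, Rational(1, 2))))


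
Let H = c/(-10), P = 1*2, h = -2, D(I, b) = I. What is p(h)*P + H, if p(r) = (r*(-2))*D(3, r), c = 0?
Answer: 24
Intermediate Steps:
P = 2
p(r) = -6*r (p(r) = (r*(-2))*3 = -2*r*3 = -6*r)
H = 0 (H = 0/(-10) = 0*(-⅒) = 0)
p(h)*P + H = -6*(-2)*2 + 0 = 12*2 + 0 = 24 + 0 = 24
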